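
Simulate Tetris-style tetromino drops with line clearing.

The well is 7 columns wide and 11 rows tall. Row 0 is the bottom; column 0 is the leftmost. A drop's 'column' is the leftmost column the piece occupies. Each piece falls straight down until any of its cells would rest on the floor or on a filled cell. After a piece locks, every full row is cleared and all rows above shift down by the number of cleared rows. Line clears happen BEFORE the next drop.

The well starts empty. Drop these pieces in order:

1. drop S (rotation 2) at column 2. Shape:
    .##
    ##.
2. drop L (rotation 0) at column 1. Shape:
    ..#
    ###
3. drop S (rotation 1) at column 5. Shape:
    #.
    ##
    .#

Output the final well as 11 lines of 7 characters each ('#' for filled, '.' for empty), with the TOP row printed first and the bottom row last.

Drop 1: S rot2 at col 2 lands with bottom-row=0; cleared 0 line(s) (total 0); column heights now [0 0 1 2 2 0 0], max=2
Drop 2: L rot0 at col 1 lands with bottom-row=2; cleared 0 line(s) (total 0); column heights now [0 3 3 4 2 0 0], max=4
Drop 3: S rot1 at col 5 lands with bottom-row=0; cleared 0 line(s) (total 0); column heights now [0 3 3 4 2 3 2], max=4

Answer: .......
.......
.......
.......
.......
.......
.......
...#...
.###.#.
...####
..##..#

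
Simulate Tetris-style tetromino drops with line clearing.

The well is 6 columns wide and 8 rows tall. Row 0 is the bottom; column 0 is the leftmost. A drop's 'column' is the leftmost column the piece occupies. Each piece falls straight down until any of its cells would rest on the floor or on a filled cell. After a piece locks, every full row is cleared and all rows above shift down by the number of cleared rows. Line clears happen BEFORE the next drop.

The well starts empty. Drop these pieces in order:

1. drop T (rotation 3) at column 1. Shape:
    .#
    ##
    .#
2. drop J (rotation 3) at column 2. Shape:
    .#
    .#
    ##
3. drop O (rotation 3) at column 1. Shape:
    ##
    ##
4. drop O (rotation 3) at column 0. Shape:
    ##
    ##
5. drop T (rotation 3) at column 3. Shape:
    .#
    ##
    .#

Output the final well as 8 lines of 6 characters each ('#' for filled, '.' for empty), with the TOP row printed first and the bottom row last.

Drop 1: T rot3 at col 1 lands with bottom-row=0; cleared 0 line(s) (total 0); column heights now [0 2 3 0 0 0], max=3
Drop 2: J rot3 at col 2 lands with bottom-row=3; cleared 0 line(s) (total 0); column heights now [0 2 4 6 0 0], max=6
Drop 3: O rot3 at col 1 lands with bottom-row=4; cleared 0 line(s) (total 0); column heights now [0 6 6 6 0 0], max=6
Drop 4: O rot3 at col 0 lands with bottom-row=6; cleared 0 line(s) (total 0); column heights now [8 8 6 6 0 0], max=8
Drop 5: T rot3 at col 3 lands with bottom-row=5; cleared 0 line(s) (total 0); column heights now [8 8 6 7 8 0], max=8

Answer: ##..#.
##.##.
.####.
.###..
..##..
..#...
.##...
..#...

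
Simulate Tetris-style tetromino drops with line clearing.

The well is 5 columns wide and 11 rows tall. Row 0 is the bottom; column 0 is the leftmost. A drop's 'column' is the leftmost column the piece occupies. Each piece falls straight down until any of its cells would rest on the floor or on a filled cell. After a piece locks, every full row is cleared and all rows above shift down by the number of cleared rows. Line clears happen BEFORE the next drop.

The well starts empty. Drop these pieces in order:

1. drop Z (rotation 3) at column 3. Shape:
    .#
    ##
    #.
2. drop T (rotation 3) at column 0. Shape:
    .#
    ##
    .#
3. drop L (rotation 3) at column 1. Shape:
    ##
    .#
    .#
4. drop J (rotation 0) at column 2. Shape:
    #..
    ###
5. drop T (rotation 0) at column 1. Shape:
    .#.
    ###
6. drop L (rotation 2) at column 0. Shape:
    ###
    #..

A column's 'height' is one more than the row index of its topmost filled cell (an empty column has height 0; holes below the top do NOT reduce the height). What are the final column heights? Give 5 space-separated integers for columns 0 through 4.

Drop 1: Z rot3 at col 3 lands with bottom-row=0; cleared 0 line(s) (total 0); column heights now [0 0 0 2 3], max=3
Drop 2: T rot3 at col 0 lands with bottom-row=0; cleared 0 line(s) (total 0); column heights now [2 3 0 2 3], max=3
Drop 3: L rot3 at col 1 lands with bottom-row=1; cleared 1 line(s) (total 1); column heights now [0 3 3 1 2], max=3
Drop 4: J rot0 at col 2 lands with bottom-row=3; cleared 0 line(s) (total 1); column heights now [0 3 5 4 4], max=5
Drop 5: T rot0 at col 1 lands with bottom-row=5; cleared 0 line(s) (total 1); column heights now [0 6 7 6 4], max=7
Drop 6: L rot2 at col 0 lands with bottom-row=6; cleared 0 line(s) (total 1); column heights now [8 8 8 6 4], max=8

Answer: 8 8 8 6 4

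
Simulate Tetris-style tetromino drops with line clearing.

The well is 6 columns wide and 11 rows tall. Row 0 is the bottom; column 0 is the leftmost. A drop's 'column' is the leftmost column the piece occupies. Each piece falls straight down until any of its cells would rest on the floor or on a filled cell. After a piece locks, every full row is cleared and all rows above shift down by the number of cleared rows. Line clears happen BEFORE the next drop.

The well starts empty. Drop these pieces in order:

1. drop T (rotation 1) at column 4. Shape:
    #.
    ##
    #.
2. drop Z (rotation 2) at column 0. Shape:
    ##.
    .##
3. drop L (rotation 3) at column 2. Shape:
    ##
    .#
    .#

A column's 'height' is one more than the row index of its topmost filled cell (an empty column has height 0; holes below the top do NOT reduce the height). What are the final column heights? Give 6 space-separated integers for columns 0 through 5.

Answer: 2 2 3 3 3 2

Derivation:
Drop 1: T rot1 at col 4 lands with bottom-row=0; cleared 0 line(s) (total 0); column heights now [0 0 0 0 3 2], max=3
Drop 2: Z rot2 at col 0 lands with bottom-row=0; cleared 0 line(s) (total 0); column heights now [2 2 1 0 3 2], max=3
Drop 3: L rot3 at col 2 lands with bottom-row=0; cleared 0 line(s) (total 0); column heights now [2 2 3 3 3 2], max=3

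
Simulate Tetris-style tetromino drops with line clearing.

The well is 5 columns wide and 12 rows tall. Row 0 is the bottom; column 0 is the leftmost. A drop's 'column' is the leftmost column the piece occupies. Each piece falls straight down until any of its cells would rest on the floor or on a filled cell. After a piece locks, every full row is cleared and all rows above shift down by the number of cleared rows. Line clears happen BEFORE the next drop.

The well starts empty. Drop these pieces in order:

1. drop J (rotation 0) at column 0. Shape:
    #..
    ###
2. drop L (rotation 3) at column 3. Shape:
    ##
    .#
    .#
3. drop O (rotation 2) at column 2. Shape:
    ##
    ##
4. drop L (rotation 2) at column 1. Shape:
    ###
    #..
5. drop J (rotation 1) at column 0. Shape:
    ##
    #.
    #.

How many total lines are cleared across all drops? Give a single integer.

Answer: 0

Derivation:
Drop 1: J rot0 at col 0 lands with bottom-row=0; cleared 0 line(s) (total 0); column heights now [2 1 1 0 0], max=2
Drop 2: L rot3 at col 3 lands with bottom-row=0; cleared 0 line(s) (total 0); column heights now [2 1 1 3 3], max=3
Drop 3: O rot2 at col 2 lands with bottom-row=3; cleared 0 line(s) (total 0); column heights now [2 1 5 5 3], max=5
Drop 4: L rot2 at col 1 lands with bottom-row=4; cleared 0 line(s) (total 0); column heights now [2 6 6 6 3], max=6
Drop 5: J rot1 at col 0 lands with bottom-row=4; cleared 0 line(s) (total 0); column heights now [7 7 6 6 3], max=7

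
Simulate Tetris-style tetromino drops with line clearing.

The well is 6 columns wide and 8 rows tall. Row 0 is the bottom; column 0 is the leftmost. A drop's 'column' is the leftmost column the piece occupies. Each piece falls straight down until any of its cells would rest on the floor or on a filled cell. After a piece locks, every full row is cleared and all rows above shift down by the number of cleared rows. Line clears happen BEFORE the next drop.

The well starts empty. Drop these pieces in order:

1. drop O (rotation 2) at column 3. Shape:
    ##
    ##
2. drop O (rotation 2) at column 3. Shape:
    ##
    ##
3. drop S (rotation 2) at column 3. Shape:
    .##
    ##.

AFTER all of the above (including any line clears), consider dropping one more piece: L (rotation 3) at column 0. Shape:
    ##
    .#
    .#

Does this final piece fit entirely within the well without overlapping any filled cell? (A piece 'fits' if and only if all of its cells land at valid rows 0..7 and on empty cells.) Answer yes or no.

Drop 1: O rot2 at col 3 lands with bottom-row=0; cleared 0 line(s) (total 0); column heights now [0 0 0 2 2 0], max=2
Drop 2: O rot2 at col 3 lands with bottom-row=2; cleared 0 line(s) (total 0); column heights now [0 0 0 4 4 0], max=4
Drop 3: S rot2 at col 3 lands with bottom-row=4; cleared 0 line(s) (total 0); column heights now [0 0 0 5 6 6], max=6
Test piece L rot3 at col 0 (width 2): heights before test = [0 0 0 5 6 6]; fits = True

Answer: yes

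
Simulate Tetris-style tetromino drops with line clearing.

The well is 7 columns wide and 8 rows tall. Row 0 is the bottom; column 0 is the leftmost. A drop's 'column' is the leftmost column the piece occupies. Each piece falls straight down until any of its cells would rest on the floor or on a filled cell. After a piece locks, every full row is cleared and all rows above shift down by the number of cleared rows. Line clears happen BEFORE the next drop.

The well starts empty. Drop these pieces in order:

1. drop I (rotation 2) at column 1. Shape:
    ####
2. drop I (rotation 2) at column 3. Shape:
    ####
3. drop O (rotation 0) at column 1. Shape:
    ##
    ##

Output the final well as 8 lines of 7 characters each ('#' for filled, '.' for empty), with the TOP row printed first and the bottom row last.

Drop 1: I rot2 at col 1 lands with bottom-row=0; cleared 0 line(s) (total 0); column heights now [0 1 1 1 1 0 0], max=1
Drop 2: I rot2 at col 3 lands with bottom-row=1; cleared 0 line(s) (total 0); column heights now [0 1 1 2 2 2 2], max=2
Drop 3: O rot0 at col 1 lands with bottom-row=1; cleared 0 line(s) (total 0); column heights now [0 3 3 2 2 2 2], max=3

Answer: .......
.......
.......
.......
.......
.##....
.######
.####..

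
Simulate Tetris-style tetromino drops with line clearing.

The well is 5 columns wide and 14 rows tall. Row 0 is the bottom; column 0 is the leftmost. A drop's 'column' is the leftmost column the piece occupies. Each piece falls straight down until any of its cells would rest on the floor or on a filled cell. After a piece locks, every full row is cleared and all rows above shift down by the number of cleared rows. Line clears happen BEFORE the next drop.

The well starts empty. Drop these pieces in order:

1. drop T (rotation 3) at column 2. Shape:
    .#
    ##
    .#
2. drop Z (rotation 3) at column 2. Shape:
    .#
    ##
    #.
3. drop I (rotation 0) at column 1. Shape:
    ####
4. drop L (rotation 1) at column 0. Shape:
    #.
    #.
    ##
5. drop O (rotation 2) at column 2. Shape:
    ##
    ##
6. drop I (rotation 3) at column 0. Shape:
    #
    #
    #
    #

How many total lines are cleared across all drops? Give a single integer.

Answer: 0

Derivation:
Drop 1: T rot3 at col 2 lands with bottom-row=0; cleared 0 line(s) (total 0); column heights now [0 0 2 3 0], max=3
Drop 2: Z rot3 at col 2 lands with bottom-row=2; cleared 0 line(s) (total 0); column heights now [0 0 4 5 0], max=5
Drop 3: I rot0 at col 1 lands with bottom-row=5; cleared 0 line(s) (total 0); column heights now [0 6 6 6 6], max=6
Drop 4: L rot1 at col 0 lands with bottom-row=6; cleared 0 line(s) (total 0); column heights now [9 7 6 6 6], max=9
Drop 5: O rot2 at col 2 lands with bottom-row=6; cleared 0 line(s) (total 0); column heights now [9 7 8 8 6], max=9
Drop 6: I rot3 at col 0 lands with bottom-row=9; cleared 0 line(s) (total 0); column heights now [13 7 8 8 6], max=13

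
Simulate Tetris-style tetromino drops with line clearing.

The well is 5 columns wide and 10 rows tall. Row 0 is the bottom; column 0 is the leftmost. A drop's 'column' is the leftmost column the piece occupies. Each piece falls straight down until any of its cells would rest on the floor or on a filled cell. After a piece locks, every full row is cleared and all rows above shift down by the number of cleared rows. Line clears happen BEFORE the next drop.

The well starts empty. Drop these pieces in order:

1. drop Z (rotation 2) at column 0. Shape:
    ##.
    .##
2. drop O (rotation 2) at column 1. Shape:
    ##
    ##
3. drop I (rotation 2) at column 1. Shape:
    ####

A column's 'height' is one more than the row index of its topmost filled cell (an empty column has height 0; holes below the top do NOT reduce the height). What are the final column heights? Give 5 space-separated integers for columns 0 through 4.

Answer: 2 5 5 5 5

Derivation:
Drop 1: Z rot2 at col 0 lands with bottom-row=0; cleared 0 line(s) (total 0); column heights now [2 2 1 0 0], max=2
Drop 2: O rot2 at col 1 lands with bottom-row=2; cleared 0 line(s) (total 0); column heights now [2 4 4 0 0], max=4
Drop 3: I rot2 at col 1 lands with bottom-row=4; cleared 0 line(s) (total 0); column heights now [2 5 5 5 5], max=5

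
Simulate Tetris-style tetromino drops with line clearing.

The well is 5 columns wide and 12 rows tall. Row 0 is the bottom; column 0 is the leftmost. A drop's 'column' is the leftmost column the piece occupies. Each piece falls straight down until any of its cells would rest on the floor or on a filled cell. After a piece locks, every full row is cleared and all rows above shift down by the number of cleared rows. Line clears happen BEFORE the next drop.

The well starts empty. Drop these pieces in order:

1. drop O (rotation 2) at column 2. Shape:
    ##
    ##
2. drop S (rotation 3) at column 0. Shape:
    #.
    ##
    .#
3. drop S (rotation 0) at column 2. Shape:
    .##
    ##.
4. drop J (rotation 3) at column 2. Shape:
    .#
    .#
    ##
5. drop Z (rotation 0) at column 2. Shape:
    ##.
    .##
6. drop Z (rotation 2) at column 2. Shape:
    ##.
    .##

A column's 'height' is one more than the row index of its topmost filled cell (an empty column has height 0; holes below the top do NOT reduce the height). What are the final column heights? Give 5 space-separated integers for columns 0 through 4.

Drop 1: O rot2 at col 2 lands with bottom-row=0; cleared 0 line(s) (total 0); column heights now [0 0 2 2 0], max=2
Drop 2: S rot3 at col 0 lands with bottom-row=0; cleared 0 line(s) (total 0); column heights now [3 2 2 2 0], max=3
Drop 3: S rot0 at col 2 lands with bottom-row=2; cleared 0 line(s) (total 0); column heights now [3 2 3 4 4], max=4
Drop 4: J rot3 at col 2 lands with bottom-row=4; cleared 0 line(s) (total 0); column heights now [3 2 5 7 4], max=7
Drop 5: Z rot0 at col 2 lands with bottom-row=7; cleared 0 line(s) (total 0); column heights now [3 2 9 9 8], max=9
Drop 6: Z rot2 at col 2 lands with bottom-row=9; cleared 0 line(s) (total 0); column heights now [3 2 11 11 10], max=11

Answer: 3 2 11 11 10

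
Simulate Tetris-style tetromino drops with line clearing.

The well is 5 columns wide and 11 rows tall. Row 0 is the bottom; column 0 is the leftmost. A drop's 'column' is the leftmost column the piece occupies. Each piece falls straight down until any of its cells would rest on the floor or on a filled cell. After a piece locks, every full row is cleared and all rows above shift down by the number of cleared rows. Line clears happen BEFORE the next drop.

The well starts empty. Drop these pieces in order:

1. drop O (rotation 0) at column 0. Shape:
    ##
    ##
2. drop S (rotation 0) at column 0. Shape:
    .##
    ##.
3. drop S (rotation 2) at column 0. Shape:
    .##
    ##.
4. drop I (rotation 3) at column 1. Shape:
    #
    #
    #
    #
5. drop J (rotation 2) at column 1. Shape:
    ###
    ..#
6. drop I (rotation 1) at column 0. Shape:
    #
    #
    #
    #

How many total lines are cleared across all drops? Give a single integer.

Answer: 0

Derivation:
Drop 1: O rot0 at col 0 lands with bottom-row=0; cleared 0 line(s) (total 0); column heights now [2 2 0 0 0], max=2
Drop 2: S rot0 at col 0 lands with bottom-row=2; cleared 0 line(s) (total 0); column heights now [3 4 4 0 0], max=4
Drop 3: S rot2 at col 0 lands with bottom-row=4; cleared 0 line(s) (total 0); column heights now [5 6 6 0 0], max=6
Drop 4: I rot3 at col 1 lands with bottom-row=6; cleared 0 line(s) (total 0); column heights now [5 10 6 0 0], max=10
Drop 5: J rot2 at col 1 lands with bottom-row=9; cleared 0 line(s) (total 0); column heights now [5 11 11 11 0], max=11
Drop 6: I rot1 at col 0 lands with bottom-row=5; cleared 0 line(s) (total 0); column heights now [9 11 11 11 0], max=11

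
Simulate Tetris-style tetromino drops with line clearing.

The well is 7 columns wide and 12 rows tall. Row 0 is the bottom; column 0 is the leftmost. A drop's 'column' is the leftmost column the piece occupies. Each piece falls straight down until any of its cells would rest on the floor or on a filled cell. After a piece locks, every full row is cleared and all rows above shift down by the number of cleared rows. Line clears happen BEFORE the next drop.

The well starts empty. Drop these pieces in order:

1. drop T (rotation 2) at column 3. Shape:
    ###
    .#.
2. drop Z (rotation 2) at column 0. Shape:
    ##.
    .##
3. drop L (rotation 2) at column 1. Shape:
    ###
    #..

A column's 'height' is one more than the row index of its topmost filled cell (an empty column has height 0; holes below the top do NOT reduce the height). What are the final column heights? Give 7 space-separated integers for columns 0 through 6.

Drop 1: T rot2 at col 3 lands with bottom-row=0; cleared 0 line(s) (total 0); column heights now [0 0 0 2 2 2 0], max=2
Drop 2: Z rot2 at col 0 lands with bottom-row=0; cleared 0 line(s) (total 0); column heights now [2 2 1 2 2 2 0], max=2
Drop 3: L rot2 at col 1 lands with bottom-row=2; cleared 0 line(s) (total 0); column heights now [2 4 4 4 2 2 0], max=4

Answer: 2 4 4 4 2 2 0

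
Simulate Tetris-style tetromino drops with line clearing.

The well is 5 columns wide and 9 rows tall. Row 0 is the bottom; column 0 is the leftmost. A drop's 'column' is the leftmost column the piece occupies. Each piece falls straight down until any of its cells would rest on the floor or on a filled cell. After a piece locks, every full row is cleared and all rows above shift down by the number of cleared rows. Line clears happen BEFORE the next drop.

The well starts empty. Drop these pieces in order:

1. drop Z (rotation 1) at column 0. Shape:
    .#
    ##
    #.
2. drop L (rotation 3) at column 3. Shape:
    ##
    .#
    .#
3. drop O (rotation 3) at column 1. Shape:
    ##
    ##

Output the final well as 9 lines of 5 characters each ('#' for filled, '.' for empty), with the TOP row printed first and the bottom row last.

Drop 1: Z rot1 at col 0 lands with bottom-row=0; cleared 0 line(s) (total 0); column heights now [2 3 0 0 0], max=3
Drop 2: L rot3 at col 3 lands with bottom-row=0; cleared 0 line(s) (total 0); column heights now [2 3 0 3 3], max=3
Drop 3: O rot3 at col 1 lands with bottom-row=3; cleared 0 line(s) (total 0); column heights now [2 5 5 3 3], max=5

Answer: .....
.....
.....
.....
.##..
.##..
.#.##
##..#
#...#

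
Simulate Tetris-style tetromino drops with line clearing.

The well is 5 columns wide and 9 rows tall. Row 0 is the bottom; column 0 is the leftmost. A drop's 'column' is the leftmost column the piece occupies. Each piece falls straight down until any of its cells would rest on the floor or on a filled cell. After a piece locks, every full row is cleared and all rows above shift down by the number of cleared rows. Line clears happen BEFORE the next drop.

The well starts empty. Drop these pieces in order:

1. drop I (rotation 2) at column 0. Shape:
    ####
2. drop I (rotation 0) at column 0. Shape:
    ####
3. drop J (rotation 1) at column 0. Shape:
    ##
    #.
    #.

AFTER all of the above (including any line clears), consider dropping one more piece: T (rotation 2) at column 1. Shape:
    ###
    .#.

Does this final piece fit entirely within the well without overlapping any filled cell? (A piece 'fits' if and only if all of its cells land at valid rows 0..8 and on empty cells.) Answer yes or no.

Answer: yes

Derivation:
Drop 1: I rot2 at col 0 lands with bottom-row=0; cleared 0 line(s) (total 0); column heights now [1 1 1 1 0], max=1
Drop 2: I rot0 at col 0 lands with bottom-row=1; cleared 0 line(s) (total 0); column heights now [2 2 2 2 0], max=2
Drop 3: J rot1 at col 0 lands with bottom-row=2; cleared 0 line(s) (total 0); column heights now [5 5 2 2 0], max=5
Test piece T rot2 at col 1 (width 3): heights before test = [5 5 2 2 0]; fits = True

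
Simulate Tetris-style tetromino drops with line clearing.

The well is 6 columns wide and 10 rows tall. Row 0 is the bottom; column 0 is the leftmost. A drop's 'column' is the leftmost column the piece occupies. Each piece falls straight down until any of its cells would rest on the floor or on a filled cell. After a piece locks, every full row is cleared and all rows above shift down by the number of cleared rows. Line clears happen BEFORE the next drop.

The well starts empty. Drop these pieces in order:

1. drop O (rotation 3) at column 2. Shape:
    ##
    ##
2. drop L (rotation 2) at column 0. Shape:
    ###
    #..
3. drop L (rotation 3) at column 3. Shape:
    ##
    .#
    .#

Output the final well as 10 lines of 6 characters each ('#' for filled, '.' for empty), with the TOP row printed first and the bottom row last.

Drop 1: O rot3 at col 2 lands with bottom-row=0; cleared 0 line(s) (total 0); column heights now [0 0 2 2 0 0], max=2
Drop 2: L rot2 at col 0 lands with bottom-row=1; cleared 0 line(s) (total 0); column heights now [3 3 3 2 0 0], max=3
Drop 3: L rot3 at col 3 lands with bottom-row=0; cleared 0 line(s) (total 0); column heights now [3 3 3 3 3 0], max=3

Answer: ......
......
......
......
......
......
......
#####.
#.###.
..###.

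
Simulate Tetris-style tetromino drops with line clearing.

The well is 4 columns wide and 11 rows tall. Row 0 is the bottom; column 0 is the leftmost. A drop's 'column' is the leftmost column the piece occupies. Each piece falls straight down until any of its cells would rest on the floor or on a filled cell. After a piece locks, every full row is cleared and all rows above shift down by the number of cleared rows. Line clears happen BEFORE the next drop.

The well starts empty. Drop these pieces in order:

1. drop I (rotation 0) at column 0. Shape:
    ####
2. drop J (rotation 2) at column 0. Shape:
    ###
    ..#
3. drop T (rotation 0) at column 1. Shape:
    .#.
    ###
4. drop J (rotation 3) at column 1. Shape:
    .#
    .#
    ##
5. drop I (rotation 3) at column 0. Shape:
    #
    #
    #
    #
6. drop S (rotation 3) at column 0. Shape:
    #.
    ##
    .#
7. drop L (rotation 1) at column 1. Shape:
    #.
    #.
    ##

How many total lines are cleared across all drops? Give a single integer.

Answer: 2

Derivation:
Drop 1: I rot0 at col 0 lands with bottom-row=0; cleared 1 line(s) (total 1); column heights now [0 0 0 0], max=0
Drop 2: J rot2 at col 0 lands with bottom-row=0; cleared 0 line(s) (total 1); column heights now [2 2 2 0], max=2
Drop 3: T rot0 at col 1 lands with bottom-row=2; cleared 0 line(s) (total 1); column heights now [2 3 4 3], max=4
Drop 4: J rot3 at col 1 lands with bottom-row=4; cleared 0 line(s) (total 1); column heights now [2 5 7 3], max=7
Drop 5: I rot3 at col 0 lands with bottom-row=2; cleared 1 line(s) (total 2); column heights now [5 4 6 0], max=6
Drop 6: S rot3 at col 0 lands with bottom-row=4; cleared 0 line(s) (total 2); column heights now [7 6 6 0], max=7
Drop 7: L rot1 at col 1 lands with bottom-row=6; cleared 0 line(s) (total 2); column heights now [7 9 7 0], max=9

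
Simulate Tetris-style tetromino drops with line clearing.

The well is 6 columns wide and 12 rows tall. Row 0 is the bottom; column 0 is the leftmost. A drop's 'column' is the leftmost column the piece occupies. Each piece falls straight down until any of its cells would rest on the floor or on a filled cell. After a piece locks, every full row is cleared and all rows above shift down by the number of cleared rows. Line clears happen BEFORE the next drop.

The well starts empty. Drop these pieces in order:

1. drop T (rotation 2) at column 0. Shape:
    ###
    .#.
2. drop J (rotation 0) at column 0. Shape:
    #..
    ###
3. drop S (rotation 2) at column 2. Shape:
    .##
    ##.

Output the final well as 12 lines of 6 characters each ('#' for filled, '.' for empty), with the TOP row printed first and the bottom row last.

Drop 1: T rot2 at col 0 lands with bottom-row=0; cleared 0 line(s) (total 0); column heights now [2 2 2 0 0 0], max=2
Drop 2: J rot0 at col 0 lands with bottom-row=2; cleared 0 line(s) (total 0); column heights now [4 3 3 0 0 0], max=4
Drop 3: S rot2 at col 2 lands with bottom-row=3; cleared 0 line(s) (total 0); column heights now [4 3 4 5 5 0], max=5

Answer: ......
......
......
......
......
......
......
...##.
#.##..
###...
###...
.#....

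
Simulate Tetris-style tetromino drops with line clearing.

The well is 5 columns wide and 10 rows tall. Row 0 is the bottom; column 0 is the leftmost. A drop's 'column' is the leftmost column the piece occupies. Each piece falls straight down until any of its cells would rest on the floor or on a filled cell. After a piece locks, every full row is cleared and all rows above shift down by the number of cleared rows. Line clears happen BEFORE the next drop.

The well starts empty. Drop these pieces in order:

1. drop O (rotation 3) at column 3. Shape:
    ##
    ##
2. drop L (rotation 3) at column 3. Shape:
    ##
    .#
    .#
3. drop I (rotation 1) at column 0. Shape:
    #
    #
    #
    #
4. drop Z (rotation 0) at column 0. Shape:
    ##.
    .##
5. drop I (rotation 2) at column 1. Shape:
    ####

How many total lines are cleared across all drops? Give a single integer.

Drop 1: O rot3 at col 3 lands with bottom-row=0; cleared 0 line(s) (total 0); column heights now [0 0 0 2 2], max=2
Drop 2: L rot3 at col 3 lands with bottom-row=2; cleared 0 line(s) (total 0); column heights now [0 0 0 5 5], max=5
Drop 3: I rot1 at col 0 lands with bottom-row=0; cleared 0 line(s) (total 0); column heights now [4 0 0 5 5], max=5
Drop 4: Z rot0 at col 0 lands with bottom-row=3; cleared 0 line(s) (total 0); column heights now [5 5 4 5 5], max=5
Drop 5: I rot2 at col 1 lands with bottom-row=5; cleared 0 line(s) (total 0); column heights now [5 6 6 6 6], max=6

Answer: 0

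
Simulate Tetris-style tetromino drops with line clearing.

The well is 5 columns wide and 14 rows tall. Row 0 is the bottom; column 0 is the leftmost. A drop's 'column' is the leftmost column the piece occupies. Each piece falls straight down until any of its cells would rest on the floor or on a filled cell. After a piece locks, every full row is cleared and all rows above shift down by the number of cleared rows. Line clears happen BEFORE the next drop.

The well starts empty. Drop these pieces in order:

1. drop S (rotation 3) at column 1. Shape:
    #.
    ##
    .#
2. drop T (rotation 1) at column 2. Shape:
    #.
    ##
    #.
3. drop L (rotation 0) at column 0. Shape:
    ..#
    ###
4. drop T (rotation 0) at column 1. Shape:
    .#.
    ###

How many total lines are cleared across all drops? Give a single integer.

Answer: 0

Derivation:
Drop 1: S rot3 at col 1 lands with bottom-row=0; cleared 0 line(s) (total 0); column heights now [0 3 2 0 0], max=3
Drop 2: T rot1 at col 2 lands with bottom-row=2; cleared 0 line(s) (total 0); column heights now [0 3 5 4 0], max=5
Drop 3: L rot0 at col 0 lands with bottom-row=5; cleared 0 line(s) (total 0); column heights now [6 6 7 4 0], max=7
Drop 4: T rot0 at col 1 lands with bottom-row=7; cleared 0 line(s) (total 0); column heights now [6 8 9 8 0], max=9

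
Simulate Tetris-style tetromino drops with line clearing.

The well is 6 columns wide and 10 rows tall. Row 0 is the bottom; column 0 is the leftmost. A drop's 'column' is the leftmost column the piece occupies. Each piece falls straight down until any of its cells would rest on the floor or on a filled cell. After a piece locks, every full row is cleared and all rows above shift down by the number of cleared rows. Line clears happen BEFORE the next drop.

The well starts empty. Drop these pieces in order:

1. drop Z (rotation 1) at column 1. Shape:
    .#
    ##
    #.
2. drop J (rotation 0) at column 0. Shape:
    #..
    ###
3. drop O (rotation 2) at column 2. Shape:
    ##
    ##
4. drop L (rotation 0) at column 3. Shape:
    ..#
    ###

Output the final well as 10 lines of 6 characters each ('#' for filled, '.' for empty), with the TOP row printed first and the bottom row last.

Drop 1: Z rot1 at col 1 lands with bottom-row=0; cleared 0 line(s) (total 0); column heights now [0 2 3 0 0 0], max=3
Drop 2: J rot0 at col 0 lands with bottom-row=3; cleared 0 line(s) (total 0); column heights now [5 4 4 0 0 0], max=5
Drop 3: O rot2 at col 2 lands with bottom-row=4; cleared 0 line(s) (total 0); column heights now [5 4 6 6 0 0], max=6
Drop 4: L rot0 at col 3 lands with bottom-row=6; cleared 0 line(s) (total 0); column heights now [5 4 6 7 7 8], max=8

Answer: ......
......
.....#
...###
..##..
#.##..
###...
..#...
.##...
.#....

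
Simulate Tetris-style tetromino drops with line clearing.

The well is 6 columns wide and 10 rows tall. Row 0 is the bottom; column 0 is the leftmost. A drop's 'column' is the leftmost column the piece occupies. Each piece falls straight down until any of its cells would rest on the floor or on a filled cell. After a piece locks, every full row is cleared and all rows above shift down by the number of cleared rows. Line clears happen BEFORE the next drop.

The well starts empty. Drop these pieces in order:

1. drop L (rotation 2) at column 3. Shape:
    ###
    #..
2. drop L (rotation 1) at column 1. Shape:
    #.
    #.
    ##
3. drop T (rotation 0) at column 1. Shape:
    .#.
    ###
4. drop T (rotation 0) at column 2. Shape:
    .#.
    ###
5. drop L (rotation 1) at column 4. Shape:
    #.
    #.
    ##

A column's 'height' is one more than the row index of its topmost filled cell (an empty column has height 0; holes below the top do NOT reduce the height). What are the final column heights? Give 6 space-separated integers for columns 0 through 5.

Answer: 0 4 6 7 9 7

Derivation:
Drop 1: L rot2 at col 3 lands with bottom-row=0; cleared 0 line(s) (total 0); column heights now [0 0 0 2 2 2], max=2
Drop 2: L rot1 at col 1 lands with bottom-row=0; cleared 0 line(s) (total 0); column heights now [0 3 1 2 2 2], max=3
Drop 3: T rot0 at col 1 lands with bottom-row=3; cleared 0 line(s) (total 0); column heights now [0 4 5 4 2 2], max=5
Drop 4: T rot0 at col 2 lands with bottom-row=5; cleared 0 line(s) (total 0); column heights now [0 4 6 7 6 2], max=7
Drop 5: L rot1 at col 4 lands with bottom-row=6; cleared 0 line(s) (total 0); column heights now [0 4 6 7 9 7], max=9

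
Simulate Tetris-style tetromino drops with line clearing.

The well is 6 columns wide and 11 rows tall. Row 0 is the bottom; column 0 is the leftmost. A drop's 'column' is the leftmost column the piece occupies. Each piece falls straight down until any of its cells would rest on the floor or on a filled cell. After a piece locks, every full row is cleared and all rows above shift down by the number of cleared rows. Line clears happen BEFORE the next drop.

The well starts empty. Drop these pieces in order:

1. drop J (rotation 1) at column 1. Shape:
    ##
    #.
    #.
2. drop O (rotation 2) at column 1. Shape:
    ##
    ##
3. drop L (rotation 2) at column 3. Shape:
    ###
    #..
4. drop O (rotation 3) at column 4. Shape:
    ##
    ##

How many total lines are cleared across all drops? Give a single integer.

Drop 1: J rot1 at col 1 lands with bottom-row=0; cleared 0 line(s) (total 0); column heights now [0 3 3 0 0 0], max=3
Drop 2: O rot2 at col 1 lands with bottom-row=3; cleared 0 line(s) (total 0); column heights now [0 5 5 0 0 0], max=5
Drop 3: L rot2 at col 3 lands with bottom-row=0; cleared 0 line(s) (total 0); column heights now [0 5 5 2 2 2], max=5
Drop 4: O rot3 at col 4 lands with bottom-row=2; cleared 0 line(s) (total 0); column heights now [0 5 5 2 4 4], max=5

Answer: 0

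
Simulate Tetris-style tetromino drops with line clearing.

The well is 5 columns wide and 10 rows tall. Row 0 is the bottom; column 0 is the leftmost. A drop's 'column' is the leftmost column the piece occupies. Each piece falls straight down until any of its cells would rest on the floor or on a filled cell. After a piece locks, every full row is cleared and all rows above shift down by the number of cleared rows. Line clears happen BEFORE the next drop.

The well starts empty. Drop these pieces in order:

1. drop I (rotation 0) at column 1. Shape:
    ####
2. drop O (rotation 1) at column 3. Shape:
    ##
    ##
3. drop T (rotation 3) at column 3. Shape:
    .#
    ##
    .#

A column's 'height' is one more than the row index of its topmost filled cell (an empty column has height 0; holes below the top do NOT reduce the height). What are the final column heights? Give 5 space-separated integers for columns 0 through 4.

Answer: 0 1 1 5 6

Derivation:
Drop 1: I rot0 at col 1 lands with bottom-row=0; cleared 0 line(s) (total 0); column heights now [0 1 1 1 1], max=1
Drop 2: O rot1 at col 3 lands with bottom-row=1; cleared 0 line(s) (total 0); column heights now [0 1 1 3 3], max=3
Drop 3: T rot3 at col 3 lands with bottom-row=3; cleared 0 line(s) (total 0); column heights now [0 1 1 5 6], max=6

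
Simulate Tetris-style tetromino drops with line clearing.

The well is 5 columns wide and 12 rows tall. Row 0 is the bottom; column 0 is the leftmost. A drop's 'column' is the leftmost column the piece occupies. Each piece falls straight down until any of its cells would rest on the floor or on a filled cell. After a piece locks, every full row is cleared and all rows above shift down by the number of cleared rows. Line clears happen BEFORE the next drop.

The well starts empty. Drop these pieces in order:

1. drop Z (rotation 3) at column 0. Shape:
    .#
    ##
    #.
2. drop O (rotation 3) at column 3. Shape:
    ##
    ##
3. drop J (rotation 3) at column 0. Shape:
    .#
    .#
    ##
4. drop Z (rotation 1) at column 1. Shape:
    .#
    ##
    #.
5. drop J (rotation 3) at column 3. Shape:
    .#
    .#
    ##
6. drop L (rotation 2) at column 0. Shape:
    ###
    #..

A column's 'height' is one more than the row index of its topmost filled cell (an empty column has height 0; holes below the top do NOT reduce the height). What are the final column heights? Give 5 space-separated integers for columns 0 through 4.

Answer: 10 10 10 3 5

Derivation:
Drop 1: Z rot3 at col 0 lands with bottom-row=0; cleared 0 line(s) (total 0); column heights now [2 3 0 0 0], max=3
Drop 2: O rot3 at col 3 lands with bottom-row=0; cleared 0 line(s) (total 0); column heights now [2 3 0 2 2], max=3
Drop 3: J rot3 at col 0 lands with bottom-row=3; cleared 0 line(s) (total 0); column heights now [4 6 0 2 2], max=6
Drop 4: Z rot1 at col 1 lands with bottom-row=6; cleared 0 line(s) (total 0); column heights now [4 8 9 2 2], max=9
Drop 5: J rot3 at col 3 lands with bottom-row=2; cleared 0 line(s) (total 0); column heights now [4 8 9 3 5], max=9
Drop 6: L rot2 at col 0 lands with bottom-row=8; cleared 0 line(s) (total 0); column heights now [10 10 10 3 5], max=10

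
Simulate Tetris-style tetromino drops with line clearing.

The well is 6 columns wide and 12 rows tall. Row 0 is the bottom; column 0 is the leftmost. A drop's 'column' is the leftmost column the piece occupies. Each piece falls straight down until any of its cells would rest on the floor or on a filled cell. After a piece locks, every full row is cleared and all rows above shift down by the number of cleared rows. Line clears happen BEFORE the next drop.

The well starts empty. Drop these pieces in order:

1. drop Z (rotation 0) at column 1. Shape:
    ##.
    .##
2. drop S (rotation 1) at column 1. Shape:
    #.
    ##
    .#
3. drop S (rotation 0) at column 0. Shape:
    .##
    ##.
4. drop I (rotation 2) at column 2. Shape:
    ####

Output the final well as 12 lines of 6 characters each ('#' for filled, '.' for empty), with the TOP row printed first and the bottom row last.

Answer: ......
......
......
......
..####
.##...
##....
.#....
.##...
..#...
.##...
..##..

Derivation:
Drop 1: Z rot0 at col 1 lands with bottom-row=0; cleared 0 line(s) (total 0); column heights now [0 2 2 1 0 0], max=2
Drop 2: S rot1 at col 1 lands with bottom-row=2; cleared 0 line(s) (total 0); column heights now [0 5 4 1 0 0], max=5
Drop 3: S rot0 at col 0 lands with bottom-row=5; cleared 0 line(s) (total 0); column heights now [6 7 7 1 0 0], max=7
Drop 4: I rot2 at col 2 lands with bottom-row=7; cleared 0 line(s) (total 0); column heights now [6 7 8 8 8 8], max=8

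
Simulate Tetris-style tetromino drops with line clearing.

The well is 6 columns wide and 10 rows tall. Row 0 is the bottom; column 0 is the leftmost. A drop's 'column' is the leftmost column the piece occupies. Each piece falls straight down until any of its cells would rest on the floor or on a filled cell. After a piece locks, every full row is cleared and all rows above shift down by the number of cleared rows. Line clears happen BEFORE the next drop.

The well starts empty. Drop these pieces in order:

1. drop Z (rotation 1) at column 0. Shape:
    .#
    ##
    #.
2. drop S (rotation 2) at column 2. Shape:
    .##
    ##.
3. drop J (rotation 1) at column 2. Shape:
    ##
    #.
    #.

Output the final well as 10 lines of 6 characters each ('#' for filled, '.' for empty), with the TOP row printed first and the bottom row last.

Drop 1: Z rot1 at col 0 lands with bottom-row=0; cleared 0 line(s) (total 0); column heights now [2 3 0 0 0 0], max=3
Drop 2: S rot2 at col 2 lands with bottom-row=0; cleared 0 line(s) (total 0); column heights now [2 3 1 2 2 0], max=3
Drop 3: J rot1 at col 2 lands with bottom-row=1; cleared 0 line(s) (total 0); column heights now [2 3 4 4 2 0], max=4

Answer: ......
......
......
......
......
......
..##..
.##...
#####.
#.##..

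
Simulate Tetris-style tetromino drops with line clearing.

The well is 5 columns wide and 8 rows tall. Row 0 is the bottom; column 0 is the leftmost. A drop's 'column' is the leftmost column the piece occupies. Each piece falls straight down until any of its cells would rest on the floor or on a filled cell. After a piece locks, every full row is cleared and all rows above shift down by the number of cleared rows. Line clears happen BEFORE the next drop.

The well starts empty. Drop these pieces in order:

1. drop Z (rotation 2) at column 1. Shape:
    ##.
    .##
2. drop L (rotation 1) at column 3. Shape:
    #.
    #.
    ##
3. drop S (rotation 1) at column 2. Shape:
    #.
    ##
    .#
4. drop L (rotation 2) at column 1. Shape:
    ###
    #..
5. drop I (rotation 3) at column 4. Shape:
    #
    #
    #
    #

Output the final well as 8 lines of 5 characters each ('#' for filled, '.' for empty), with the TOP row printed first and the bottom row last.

Drop 1: Z rot2 at col 1 lands with bottom-row=0; cleared 0 line(s) (total 0); column heights now [0 2 2 1 0], max=2
Drop 2: L rot1 at col 3 lands with bottom-row=1; cleared 0 line(s) (total 0); column heights now [0 2 2 4 2], max=4
Drop 3: S rot1 at col 2 lands with bottom-row=4; cleared 0 line(s) (total 0); column heights now [0 2 7 6 2], max=7
Drop 4: L rot2 at col 1 lands with bottom-row=6; cleared 0 line(s) (total 0); column heights now [0 8 8 8 2], max=8
Drop 5: I rot3 at col 4 lands with bottom-row=2; cleared 0 line(s) (total 0); column heights now [0 8 8 8 6], max=8

Answer: .###.
.##..
..###
...##
...##
...##
.####
..##.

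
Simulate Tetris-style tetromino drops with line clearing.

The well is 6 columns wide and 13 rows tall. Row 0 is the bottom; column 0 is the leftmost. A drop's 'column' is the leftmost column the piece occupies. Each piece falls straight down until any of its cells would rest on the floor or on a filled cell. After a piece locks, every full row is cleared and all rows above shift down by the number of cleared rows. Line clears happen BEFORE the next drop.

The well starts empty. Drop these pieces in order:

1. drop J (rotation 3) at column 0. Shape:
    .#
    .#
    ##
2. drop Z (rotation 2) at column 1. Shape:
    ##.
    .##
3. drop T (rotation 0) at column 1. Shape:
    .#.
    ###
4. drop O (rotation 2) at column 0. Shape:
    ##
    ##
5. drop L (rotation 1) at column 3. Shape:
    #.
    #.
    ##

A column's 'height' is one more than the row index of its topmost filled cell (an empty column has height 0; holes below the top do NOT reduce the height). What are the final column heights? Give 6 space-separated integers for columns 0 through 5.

Answer: 7 7 6 8 6 0

Derivation:
Drop 1: J rot3 at col 0 lands with bottom-row=0; cleared 0 line(s) (total 0); column heights now [1 3 0 0 0 0], max=3
Drop 2: Z rot2 at col 1 lands with bottom-row=2; cleared 0 line(s) (total 0); column heights now [1 4 4 3 0 0], max=4
Drop 3: T rot0 at col 1 lands with bottom-row=4; cleared 0 line(s) (total 0); column heights now [1 5 6 5 0 0], max=6
Drop 4: O rot2 at col 0 lands with bottom-row=5; cleared 0 line(s) (total 0); column heights now [7 7 6 5 0 0], max=7
Drop 5: L rot1 at col 3 lands with bottom-row=5; cleared 0 line(s) (total 0); column heights now [7 7 6 8 6 0], max=8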